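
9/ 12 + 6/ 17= 75/ 68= 1.10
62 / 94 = 31 / 47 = 0.66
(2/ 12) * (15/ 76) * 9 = 45/ 152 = 0.30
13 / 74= 0.18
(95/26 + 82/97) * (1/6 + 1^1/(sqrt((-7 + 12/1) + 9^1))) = 11347/15132 + 1621 * sqrt(14)/5044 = 1.95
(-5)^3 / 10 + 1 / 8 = -99 / 8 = -12.38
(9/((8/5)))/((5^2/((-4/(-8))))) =9/80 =0.11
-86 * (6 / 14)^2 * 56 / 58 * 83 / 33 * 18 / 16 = -43.15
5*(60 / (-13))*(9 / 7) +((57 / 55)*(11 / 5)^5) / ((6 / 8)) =59069656 / 1421875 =41.54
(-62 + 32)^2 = 900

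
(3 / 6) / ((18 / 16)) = 4 / 9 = 0.44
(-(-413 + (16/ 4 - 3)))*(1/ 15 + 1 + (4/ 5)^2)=52736/ 75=703.15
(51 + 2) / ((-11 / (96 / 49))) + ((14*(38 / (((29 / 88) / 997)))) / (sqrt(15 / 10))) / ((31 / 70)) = 2967432.17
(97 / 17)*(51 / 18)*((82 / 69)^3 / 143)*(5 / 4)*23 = 33426685 / 6127407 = 5.46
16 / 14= 8 / 7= 1.14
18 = 18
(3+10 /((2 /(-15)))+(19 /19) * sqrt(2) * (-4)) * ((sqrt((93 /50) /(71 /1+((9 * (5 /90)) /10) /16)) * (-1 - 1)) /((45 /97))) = 54.19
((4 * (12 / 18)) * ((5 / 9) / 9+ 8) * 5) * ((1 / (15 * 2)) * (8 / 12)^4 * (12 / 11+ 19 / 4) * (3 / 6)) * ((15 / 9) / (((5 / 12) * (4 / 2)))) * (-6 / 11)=-5370272 / 2381643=-2.25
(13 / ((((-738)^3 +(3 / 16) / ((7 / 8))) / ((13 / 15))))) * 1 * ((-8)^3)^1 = 1211392 / 84408927075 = 0.00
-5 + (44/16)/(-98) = -1971/392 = -5.03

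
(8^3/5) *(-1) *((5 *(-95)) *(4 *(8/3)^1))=1556480/3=518826.67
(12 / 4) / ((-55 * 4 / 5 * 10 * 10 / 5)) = -3 / 880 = -0.00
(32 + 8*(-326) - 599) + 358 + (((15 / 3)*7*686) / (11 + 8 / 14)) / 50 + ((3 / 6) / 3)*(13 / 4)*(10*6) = -2221831 / 810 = -2743.00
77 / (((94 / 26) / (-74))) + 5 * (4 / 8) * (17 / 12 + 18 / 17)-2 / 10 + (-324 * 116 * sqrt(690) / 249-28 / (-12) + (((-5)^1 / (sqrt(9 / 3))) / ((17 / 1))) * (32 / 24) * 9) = -12528 * sqrt(690) / 83-50104347 / 31960-20 * sqrt(3) / 17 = -5534.62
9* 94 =846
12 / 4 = 3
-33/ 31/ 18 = -11/ 186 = -0.06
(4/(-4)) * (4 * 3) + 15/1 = 3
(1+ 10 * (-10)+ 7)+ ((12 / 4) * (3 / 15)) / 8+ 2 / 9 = -33013 / 360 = -91.70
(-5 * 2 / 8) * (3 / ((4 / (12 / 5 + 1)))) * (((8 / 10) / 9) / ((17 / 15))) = -0.25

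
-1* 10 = -10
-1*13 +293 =280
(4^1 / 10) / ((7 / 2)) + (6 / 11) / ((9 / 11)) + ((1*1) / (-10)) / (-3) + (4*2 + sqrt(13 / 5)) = sqrt(65) / 5 + 617 / 70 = 10.43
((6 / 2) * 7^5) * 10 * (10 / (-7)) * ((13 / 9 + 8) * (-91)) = 1857173500 / 3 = 619057833.33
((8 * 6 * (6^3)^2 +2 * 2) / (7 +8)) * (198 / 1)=29561294.40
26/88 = 13/44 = 0.30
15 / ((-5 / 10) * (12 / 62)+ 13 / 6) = 558 / 77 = 7.25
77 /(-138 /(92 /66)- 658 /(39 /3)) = -1001 /1945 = -0.51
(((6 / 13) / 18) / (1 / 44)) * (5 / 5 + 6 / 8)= 77 / 39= 1.97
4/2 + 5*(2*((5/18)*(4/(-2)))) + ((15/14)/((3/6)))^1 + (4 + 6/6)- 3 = 37/63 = 0.59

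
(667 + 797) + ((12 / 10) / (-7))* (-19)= 51354 / 35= 1467.26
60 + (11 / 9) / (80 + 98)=96131 / 1602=60.01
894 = 894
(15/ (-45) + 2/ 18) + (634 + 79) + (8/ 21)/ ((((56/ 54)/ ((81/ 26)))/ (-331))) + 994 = 7613266/ 5733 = 1327.97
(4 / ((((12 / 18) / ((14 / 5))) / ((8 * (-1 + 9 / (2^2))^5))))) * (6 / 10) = 7875 / 32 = 246.09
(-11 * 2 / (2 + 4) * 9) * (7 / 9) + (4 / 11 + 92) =66.70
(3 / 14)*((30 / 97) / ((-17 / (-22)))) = 990 / 11543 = 0.09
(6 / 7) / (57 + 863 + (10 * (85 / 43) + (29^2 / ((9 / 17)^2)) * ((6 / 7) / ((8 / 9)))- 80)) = 3096 / 13556587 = 0.00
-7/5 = -1.40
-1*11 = -11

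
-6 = -6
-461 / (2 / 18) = -4149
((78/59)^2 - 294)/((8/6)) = -1525995/6962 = -219.19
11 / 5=2.20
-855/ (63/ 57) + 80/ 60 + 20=-15797/ 21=-752.24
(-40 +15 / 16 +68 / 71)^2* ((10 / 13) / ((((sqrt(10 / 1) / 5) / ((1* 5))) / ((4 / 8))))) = 46844109225* sqrt(10) / 33552896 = 4414.94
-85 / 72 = -1.18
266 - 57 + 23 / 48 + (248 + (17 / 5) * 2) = 464.28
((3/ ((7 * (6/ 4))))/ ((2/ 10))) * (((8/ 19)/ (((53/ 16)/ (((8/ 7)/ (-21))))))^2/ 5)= 2097152/ 153388093887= 0.00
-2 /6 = -1 /3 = -0.33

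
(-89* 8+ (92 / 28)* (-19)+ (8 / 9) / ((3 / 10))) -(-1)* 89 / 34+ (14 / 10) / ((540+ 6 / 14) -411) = -1865056678 / 2425815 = -768.84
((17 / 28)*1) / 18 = 17 / 504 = 0.03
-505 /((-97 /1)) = 505 /97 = 5.21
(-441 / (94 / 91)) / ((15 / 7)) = -93639 / 470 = -199.23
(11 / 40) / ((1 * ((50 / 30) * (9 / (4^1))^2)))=22 / 675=0.03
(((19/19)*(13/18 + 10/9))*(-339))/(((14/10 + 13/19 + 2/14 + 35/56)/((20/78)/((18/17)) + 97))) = -112853362160/5325723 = -21190.24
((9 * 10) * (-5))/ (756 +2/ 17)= -3825/ 6427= -0.60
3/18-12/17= -55/102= -0.54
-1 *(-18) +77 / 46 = 905 / 46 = 19.67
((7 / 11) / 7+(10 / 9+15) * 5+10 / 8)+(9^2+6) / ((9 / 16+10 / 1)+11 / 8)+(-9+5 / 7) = 42831983 / 529452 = 80.90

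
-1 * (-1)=1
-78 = -78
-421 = -421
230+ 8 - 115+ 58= 181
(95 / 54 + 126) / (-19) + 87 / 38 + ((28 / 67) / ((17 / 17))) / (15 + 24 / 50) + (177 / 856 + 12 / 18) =-4471288807 / 1265127768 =-3.53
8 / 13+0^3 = 8 / 13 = 0.62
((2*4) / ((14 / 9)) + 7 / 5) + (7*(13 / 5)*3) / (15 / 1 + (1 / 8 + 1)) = 14943 / 1505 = 9.93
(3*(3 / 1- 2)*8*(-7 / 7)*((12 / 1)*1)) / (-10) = 144 / 5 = 28.80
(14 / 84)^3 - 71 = -15335 / 216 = -71.00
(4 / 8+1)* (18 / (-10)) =-27 / 10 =-2.70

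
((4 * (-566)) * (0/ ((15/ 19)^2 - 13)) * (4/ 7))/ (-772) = 0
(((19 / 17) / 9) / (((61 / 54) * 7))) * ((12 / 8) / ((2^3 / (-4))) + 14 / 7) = 285 / 14518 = 0.02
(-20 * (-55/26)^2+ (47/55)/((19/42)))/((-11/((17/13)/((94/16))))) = 2104194584/1186962205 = 1.77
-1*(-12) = 12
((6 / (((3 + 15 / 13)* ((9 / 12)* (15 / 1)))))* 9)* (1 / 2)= 26 / 45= 0.58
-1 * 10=-10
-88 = -88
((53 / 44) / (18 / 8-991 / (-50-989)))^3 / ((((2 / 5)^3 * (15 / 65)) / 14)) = 15195522704704433 / 301628796201084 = 50.38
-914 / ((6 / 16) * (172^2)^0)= -7312 / 3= -2437.33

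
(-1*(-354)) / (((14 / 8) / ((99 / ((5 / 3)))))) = 420552 / 35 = 12015.77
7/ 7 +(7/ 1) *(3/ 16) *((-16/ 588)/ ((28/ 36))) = 187/ 196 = 0.95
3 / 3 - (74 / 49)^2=-3075 / 2401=-1.28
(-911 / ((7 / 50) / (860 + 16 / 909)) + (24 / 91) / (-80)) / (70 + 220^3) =-4629168156727 / 8807977023300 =-0.53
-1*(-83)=83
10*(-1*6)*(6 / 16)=-45 / 2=-22.50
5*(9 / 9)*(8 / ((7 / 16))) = 640 / 7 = 91.43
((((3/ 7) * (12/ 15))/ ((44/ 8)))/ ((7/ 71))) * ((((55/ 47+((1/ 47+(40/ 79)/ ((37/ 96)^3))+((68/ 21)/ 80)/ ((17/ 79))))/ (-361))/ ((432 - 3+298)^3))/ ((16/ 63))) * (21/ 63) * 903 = -2017218370601997/ 36523180666936858589800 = -0.00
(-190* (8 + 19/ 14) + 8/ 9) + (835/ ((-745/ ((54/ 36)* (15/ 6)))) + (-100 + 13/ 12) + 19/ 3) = -35177869/ 18774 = -1873.75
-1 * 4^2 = -16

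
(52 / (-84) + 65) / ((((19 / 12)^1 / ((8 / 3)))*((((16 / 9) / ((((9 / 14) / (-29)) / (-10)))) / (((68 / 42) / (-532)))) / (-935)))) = 9670518 / 25136069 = 0.38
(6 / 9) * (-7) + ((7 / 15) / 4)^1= -91 / 20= -4.55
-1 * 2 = -2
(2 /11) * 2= 4 /11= 0.36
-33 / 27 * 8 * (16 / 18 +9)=-7832 / 81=-96.69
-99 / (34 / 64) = -3168 / 17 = -186.35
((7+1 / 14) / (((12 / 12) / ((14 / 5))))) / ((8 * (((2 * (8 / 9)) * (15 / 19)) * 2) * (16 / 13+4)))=73359 / 435200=0.17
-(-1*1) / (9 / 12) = 4 / 3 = 1.33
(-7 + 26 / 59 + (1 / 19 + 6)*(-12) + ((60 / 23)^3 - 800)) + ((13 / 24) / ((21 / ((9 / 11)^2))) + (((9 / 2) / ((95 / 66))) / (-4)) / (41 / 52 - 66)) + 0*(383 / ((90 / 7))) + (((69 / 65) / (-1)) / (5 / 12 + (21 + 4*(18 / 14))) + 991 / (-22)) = -1791184805369382996351 / 1975947487505151160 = -906.49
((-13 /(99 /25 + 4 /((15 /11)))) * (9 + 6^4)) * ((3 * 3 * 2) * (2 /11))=-45805500 /5687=-8054.42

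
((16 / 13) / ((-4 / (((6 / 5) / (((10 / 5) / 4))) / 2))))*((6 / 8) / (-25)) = 18 / 1625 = 0.01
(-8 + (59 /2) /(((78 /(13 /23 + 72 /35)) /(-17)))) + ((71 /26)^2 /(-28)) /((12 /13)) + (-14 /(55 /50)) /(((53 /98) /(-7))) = 54503837737 /390470080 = 139.59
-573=-573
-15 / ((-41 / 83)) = 1245 / 41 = 30.37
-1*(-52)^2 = -2704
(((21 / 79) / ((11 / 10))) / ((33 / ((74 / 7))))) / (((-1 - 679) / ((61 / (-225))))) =2257 / 73126350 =0.00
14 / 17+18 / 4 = 181 / 34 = 5.32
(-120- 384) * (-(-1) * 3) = -1512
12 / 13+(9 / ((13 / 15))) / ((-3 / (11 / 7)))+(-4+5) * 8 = 317 / 91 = 3.48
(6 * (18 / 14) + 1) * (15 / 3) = 305 / 7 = 43.57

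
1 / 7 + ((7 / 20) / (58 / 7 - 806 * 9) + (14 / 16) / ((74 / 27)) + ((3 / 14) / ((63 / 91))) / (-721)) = 262340579167 / 568284124800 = 0.46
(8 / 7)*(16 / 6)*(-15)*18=-5760 / 7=-822.86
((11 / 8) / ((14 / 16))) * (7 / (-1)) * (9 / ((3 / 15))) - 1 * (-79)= -416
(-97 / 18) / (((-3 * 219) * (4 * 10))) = 97 / 473040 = 0.00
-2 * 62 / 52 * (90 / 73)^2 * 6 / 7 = -1506600 / 484939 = -3.11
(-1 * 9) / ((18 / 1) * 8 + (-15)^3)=1 / 359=0.00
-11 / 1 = -11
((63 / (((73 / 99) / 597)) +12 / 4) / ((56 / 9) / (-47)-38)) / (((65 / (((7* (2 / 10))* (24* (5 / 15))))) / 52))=-176414390208 / 14718625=-11985.79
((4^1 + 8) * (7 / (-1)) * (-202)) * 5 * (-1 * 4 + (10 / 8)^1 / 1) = -233310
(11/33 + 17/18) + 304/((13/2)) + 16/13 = 887/18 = 49.28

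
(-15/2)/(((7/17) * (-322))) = 255/4508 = 0.06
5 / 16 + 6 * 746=71621 / 16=4476.31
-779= -779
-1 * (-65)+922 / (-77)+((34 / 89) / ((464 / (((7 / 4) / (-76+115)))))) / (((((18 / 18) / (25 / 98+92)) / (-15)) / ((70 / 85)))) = 4380419983 / 82674592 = 52.98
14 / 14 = 1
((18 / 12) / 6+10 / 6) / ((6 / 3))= 23 / 24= 0.96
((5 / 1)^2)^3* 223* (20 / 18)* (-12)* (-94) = 13101250000 / 3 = 4367083333.33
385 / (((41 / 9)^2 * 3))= 6.18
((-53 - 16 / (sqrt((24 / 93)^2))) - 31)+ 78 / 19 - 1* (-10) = -2506 / 19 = -131.89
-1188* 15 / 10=-1782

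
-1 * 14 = -14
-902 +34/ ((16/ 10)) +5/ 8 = -7041/ 8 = -880.12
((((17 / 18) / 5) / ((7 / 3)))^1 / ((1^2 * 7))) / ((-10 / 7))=-17 / 2100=-0.01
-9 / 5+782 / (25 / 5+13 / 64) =247243 / 1665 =148.49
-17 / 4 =-4.25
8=8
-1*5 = -5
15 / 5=3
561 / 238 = 33 / 14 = 2.36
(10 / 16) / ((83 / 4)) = 5 / 166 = 0.03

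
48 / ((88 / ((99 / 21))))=18 / 7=2.57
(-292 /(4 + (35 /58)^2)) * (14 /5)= -13752032 /73405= -187.34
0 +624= 624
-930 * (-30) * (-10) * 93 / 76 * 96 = -622728000 / 19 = -32775157.89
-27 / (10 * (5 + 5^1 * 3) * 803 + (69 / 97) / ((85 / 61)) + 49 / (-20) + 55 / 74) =-6589404 / 39194459249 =-0.00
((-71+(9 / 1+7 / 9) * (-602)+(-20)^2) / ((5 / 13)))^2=16910141521 / 81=208767179.27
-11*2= -22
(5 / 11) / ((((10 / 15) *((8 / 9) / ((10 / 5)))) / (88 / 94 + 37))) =240705 / 4136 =58.20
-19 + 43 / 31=-546 / 31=-17.61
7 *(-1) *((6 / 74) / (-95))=21 / 3515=0.01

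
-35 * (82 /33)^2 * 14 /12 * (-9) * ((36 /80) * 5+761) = 1257362785 /726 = 1731904.66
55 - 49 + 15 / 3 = 11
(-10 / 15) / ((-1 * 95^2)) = 2 / 27075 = 0.00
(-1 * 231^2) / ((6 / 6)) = -53361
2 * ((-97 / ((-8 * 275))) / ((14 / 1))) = 97 / 15400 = 0.01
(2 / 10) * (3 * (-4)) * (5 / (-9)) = 4 / 3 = 1.33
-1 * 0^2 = 0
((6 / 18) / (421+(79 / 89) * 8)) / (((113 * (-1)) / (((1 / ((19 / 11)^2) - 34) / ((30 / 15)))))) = 360539 / 3108508186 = 0.00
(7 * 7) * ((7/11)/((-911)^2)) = 343/9129131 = 0.00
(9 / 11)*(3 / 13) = 27 / 143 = 0.19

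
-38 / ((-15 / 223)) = 8474 / 15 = 564.93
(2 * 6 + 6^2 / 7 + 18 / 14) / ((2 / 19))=2451 / 14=175.07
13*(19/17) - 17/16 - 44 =-8305/272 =-30.53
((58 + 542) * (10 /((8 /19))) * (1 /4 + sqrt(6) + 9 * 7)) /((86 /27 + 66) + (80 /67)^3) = 13207.09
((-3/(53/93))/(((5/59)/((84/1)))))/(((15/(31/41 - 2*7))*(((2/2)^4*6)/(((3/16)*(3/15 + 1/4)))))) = 563114349/8692000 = 64.79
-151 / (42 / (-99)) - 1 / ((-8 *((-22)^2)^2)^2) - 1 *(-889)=30605811195486201 / 24584391344128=1244.93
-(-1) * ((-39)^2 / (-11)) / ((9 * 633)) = -169 / 6963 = -0.02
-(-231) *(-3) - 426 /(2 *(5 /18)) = -7299 /5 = -1459.80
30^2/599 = 900/599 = 1.50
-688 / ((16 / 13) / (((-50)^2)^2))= -3493750000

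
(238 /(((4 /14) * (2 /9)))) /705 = 2499 /470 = 5.32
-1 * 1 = -1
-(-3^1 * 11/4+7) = 5/4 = 1.25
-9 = -9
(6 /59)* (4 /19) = 24 /1121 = 0.02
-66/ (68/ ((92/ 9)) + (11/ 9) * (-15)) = 2277/ 403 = 5.65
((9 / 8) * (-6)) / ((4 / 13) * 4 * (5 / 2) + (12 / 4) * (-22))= 351 / 3272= 0.11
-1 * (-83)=83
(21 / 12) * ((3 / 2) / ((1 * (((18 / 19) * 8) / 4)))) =133 / 96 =1.39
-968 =-968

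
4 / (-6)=-2 / 3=-0.67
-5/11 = -0.45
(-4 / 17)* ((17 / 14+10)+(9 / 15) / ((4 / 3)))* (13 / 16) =-21229 / 9520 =-2.23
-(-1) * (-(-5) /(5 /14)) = 14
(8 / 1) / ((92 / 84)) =168 / 23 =7.30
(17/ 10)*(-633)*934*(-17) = 85431579/ 5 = 17086315.80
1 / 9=0.11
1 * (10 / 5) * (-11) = -22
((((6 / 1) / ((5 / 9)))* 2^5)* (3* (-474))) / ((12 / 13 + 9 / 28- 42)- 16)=8658.95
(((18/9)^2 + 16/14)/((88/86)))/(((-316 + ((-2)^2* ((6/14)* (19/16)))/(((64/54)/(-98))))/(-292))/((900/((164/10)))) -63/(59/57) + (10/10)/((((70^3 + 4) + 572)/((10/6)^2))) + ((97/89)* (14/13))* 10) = -15902055199547712000/155341426683808018577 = -0.10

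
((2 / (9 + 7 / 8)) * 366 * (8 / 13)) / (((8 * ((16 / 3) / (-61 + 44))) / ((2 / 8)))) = -9333 / 2054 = -4.54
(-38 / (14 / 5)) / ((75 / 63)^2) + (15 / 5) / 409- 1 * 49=-2994323 / 51125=-58.57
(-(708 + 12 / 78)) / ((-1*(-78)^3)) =-4603 / 3084588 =-0.00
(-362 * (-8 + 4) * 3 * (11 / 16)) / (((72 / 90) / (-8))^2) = 298650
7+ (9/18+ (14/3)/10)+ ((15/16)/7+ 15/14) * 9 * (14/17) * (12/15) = 3854/255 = 15.11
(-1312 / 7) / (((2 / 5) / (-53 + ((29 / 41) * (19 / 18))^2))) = 571250620 / 23247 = 24573.09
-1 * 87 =-87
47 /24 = 1.96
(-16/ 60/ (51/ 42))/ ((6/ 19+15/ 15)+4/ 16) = -608/ 4335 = -0.14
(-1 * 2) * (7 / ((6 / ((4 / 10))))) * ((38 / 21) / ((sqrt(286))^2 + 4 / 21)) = -266 / 45075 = -0.01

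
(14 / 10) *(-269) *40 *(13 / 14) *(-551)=7707388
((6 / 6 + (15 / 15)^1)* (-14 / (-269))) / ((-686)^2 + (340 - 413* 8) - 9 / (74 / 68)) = 518 / 2327129491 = 0.00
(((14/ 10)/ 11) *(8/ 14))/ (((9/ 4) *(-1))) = -16/ 495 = -0.03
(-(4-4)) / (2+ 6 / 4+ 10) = 0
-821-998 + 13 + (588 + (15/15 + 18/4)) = -2425/2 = -1212.50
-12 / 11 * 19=-228 / 11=-20.73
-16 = -16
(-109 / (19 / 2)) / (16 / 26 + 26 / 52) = -5668 / 551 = -10.29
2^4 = 16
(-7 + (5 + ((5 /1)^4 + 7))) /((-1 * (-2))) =315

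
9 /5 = 1.80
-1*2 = -2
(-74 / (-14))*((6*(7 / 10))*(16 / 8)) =222 / 5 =44.40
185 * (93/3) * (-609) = -3492615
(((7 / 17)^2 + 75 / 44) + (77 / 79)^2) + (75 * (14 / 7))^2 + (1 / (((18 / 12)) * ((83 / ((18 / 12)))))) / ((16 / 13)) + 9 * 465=703163163607747 / 26347704592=26687.83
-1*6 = -6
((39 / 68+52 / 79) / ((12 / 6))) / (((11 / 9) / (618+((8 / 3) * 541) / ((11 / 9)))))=589038723 / 650012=906.20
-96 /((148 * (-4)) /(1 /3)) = 2 /37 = 0.05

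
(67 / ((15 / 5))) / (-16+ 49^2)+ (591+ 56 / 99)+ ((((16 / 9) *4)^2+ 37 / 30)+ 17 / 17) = 304293799 / 472230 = 644.38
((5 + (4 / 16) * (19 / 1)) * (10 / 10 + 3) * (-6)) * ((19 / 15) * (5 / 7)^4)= -185250 / 2401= -77.16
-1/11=-0.09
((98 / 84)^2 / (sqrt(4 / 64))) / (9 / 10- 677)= -490 / 60849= -0.01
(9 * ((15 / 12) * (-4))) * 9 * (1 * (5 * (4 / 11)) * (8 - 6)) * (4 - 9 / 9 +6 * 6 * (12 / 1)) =-7047000 / 11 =-640636.36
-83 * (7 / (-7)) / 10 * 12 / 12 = 83 / 10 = 8.30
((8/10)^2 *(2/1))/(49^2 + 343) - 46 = -394446/8575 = -46.00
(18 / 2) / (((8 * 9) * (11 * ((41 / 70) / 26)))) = 455 / 902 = 0.50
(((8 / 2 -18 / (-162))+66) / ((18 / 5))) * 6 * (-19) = -59945 / 27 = -2220.19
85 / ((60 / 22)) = 187 / 6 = 31.17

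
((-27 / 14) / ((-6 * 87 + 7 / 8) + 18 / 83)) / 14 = 4482 / 16948267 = 0.00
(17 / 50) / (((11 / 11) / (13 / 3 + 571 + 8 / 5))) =73559 / 375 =196.16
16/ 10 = 8/ 5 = 1.60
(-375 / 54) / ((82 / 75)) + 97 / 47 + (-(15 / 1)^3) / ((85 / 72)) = -2863.11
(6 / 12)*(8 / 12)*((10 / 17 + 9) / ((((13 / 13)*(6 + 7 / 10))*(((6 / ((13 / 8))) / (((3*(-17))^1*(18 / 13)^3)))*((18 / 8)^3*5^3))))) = -10432 / 849225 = -0.01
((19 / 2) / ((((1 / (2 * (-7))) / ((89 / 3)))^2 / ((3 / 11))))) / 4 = 7374451 / 66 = 111734.11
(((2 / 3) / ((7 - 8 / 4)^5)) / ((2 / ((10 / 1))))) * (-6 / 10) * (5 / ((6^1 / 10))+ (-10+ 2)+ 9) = -56 / 9375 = -0.01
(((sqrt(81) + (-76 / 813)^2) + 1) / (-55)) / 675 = -601406 / 2230770375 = -0.00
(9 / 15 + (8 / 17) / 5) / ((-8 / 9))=-531 / 680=-0.78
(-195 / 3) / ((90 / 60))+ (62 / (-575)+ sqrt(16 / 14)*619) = -74936 / 1725+ 1238*sqrt(14) / 7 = 618.30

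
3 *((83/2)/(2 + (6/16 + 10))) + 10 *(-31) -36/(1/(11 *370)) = -4845058/33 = -146819.94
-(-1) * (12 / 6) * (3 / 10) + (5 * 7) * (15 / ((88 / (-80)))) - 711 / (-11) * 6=-4887 / 55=-88.85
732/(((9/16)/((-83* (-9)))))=972096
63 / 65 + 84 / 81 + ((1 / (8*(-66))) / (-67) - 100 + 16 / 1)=-1696856423 / 20694960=-81.99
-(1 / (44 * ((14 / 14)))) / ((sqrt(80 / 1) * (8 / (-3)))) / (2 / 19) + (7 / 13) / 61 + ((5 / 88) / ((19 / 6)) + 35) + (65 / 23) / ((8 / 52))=57 * sqrt(5) / 14080 + 814176851 / 15247804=53.41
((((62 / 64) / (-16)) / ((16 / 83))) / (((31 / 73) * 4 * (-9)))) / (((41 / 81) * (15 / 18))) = 163593 / 3358720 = 0.05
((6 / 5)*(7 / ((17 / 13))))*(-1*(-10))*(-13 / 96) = -1183 / 136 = -8.70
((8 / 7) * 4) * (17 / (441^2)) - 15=-20419961 / 1361367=-15.00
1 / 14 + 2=29 / 14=2.07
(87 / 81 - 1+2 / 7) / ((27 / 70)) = 680 / 729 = 0.93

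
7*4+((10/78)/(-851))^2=30842272213/1101509721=28.00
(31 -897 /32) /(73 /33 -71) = -627 /14528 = -0.04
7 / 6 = 1.17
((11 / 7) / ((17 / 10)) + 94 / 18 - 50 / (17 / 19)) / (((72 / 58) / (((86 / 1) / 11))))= -66423949 / 212058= -313.23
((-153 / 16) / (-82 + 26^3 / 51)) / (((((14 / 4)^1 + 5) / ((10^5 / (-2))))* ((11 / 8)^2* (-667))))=-91800000 / 540494779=-0.17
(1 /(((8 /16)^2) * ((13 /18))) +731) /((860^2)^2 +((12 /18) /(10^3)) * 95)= 2872500 /2133331824000247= 0.00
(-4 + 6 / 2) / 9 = -1 / 9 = -0.11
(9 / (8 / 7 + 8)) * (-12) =-189 / 16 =-11.81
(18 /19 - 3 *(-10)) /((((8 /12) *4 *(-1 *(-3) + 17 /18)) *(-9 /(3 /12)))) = -441 /5396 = -0.08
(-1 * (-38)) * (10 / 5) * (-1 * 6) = -456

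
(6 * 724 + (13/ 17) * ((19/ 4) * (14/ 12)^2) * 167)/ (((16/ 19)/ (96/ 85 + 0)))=240450947/ 34680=6933.42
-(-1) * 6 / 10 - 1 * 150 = -747 / 5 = -149.40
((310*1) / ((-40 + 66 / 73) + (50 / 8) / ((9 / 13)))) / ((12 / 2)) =-4380 / 2549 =-1.72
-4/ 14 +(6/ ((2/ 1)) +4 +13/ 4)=279/ 28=9.96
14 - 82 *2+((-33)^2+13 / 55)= 51658 / 55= 939.24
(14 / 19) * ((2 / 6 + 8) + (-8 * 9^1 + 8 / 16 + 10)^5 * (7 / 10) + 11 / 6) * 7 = -1524710263853 / 480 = -3176479716.36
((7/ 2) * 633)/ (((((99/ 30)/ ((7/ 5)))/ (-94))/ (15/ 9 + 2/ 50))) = -124398848/ 825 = -150786.48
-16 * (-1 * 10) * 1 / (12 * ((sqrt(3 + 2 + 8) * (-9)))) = -40 * sqrt(13) / 351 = -0.41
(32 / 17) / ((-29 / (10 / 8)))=-40 / 493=-0.08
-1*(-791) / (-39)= -791 / 39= -20.28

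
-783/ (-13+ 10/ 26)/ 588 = 3393/ 32144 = 0.11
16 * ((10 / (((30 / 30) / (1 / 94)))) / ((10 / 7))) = 56 / 47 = 1.19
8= 8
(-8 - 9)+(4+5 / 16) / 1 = -203 / 16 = -12.69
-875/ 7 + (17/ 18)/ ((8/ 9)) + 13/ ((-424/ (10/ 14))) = -735823/ 5936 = -123.96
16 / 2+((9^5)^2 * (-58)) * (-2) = 404466990524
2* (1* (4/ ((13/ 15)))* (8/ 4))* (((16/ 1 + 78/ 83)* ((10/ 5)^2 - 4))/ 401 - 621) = -149040/ 13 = -11464.62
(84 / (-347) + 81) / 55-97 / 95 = 162188 / 362615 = 0.45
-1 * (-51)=51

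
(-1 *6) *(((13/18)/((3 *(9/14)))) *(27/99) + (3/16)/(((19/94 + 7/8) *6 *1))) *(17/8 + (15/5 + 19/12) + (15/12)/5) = -5.48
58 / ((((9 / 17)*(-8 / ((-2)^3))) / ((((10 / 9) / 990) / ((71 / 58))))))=57188 / 569349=0.10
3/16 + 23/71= 581/1136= 0.51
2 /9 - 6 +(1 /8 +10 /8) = -317 /72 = -4.40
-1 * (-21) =21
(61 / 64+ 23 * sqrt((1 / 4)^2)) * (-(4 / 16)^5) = -429 / 65536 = -0.01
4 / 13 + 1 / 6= 37 / 78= 0.47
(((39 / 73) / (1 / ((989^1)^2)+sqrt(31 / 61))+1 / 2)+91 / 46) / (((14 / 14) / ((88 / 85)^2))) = 48157492684105376* sqrt(1891) / 2607091786344839875+159278985764811637472 / 59963111085931317125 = 3.46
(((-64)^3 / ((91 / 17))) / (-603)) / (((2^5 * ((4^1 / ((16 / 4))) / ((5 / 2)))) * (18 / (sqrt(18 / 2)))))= 174080 / 164619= 1.06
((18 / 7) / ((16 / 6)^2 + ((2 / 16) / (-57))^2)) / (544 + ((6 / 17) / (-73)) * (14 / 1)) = 1161218592 / 1746715334245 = 0.00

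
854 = 854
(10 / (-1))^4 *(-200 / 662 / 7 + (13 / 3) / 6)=141605000 / 20853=6790.63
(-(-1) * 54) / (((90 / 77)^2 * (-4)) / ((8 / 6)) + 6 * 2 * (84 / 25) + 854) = 4002075 / 65976541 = 0.06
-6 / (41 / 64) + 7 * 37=10235 / 41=249.63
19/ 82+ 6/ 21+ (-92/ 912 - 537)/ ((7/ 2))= -2501945/ 16359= -152.94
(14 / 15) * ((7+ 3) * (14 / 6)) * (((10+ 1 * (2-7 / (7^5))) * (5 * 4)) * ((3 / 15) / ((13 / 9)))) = 460976 / 637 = 723.67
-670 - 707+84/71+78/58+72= -2681790/2059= -1302.47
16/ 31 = 0.52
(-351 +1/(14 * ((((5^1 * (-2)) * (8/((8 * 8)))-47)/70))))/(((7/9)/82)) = -50009094/1351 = -37016.35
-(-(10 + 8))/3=6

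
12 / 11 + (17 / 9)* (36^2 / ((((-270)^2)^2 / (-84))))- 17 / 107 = 13494596623 / 14479306875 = 0.93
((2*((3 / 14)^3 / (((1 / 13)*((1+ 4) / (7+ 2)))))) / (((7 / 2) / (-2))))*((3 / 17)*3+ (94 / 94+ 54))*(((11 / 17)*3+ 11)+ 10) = -232603488 / 693889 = -335.22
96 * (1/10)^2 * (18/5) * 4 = 1728/125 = 13.82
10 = 10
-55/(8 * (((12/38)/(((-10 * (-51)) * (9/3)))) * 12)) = -88825/32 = -2775.78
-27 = -27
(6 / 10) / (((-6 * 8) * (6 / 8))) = -0.02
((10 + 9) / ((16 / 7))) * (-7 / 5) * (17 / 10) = -15827 / 800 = -19.78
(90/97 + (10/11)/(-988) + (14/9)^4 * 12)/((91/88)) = 328258002388/4768248303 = 68.84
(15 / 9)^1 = 5 / 3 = 1.67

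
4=4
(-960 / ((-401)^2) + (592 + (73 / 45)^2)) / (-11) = -193623203329 / 3581842275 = -54.06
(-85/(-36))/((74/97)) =3.09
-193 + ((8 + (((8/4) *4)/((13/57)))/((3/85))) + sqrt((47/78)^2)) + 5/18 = 94738/117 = 809.73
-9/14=-0.64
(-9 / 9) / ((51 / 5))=-5 / 51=-0.10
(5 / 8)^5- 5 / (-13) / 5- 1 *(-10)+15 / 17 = 80054721 / 7241728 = 11.05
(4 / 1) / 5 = 4 / 5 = 0.80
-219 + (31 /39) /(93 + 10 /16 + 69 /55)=-356547487 /1628133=-218.99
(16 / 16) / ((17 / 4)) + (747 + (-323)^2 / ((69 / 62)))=110839273 / 1173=94492.13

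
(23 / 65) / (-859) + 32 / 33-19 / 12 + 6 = 13231883 / 2456740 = 5.39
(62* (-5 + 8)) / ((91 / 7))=186 / 13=14.31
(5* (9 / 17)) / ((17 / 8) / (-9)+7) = 3240 / 8279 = 0.39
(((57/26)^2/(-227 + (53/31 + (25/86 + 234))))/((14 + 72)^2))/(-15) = -33573/6974866600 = -0.00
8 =8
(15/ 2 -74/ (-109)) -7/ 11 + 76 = 200335/ 2398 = 83.54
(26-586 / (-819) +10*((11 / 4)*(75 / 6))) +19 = 1275889 / 3276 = 389.47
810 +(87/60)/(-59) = 955771/1180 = 809.98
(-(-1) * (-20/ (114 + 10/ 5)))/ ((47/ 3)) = -15/ 1363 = -0.01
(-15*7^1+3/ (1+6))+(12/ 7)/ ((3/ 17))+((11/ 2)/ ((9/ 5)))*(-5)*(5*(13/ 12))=-268549/ 1512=-177.61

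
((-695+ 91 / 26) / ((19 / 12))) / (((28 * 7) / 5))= -20745 / 1862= -11.14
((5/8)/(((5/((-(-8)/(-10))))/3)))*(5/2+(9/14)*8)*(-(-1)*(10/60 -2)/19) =1177/5320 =0.22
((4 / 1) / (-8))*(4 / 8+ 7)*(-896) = 3360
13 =13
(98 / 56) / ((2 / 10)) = 35 / 4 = 8.75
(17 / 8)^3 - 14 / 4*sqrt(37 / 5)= 4913 / 512 - 7*sqrt(185) / 10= 0.07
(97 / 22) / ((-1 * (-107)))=97 / 2354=0.04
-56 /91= -8 /13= -0.62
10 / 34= 5 / 17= 0.29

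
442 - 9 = 433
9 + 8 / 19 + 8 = 331 / 19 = 17.42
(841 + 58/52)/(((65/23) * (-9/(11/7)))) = -1107887/21294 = -52.03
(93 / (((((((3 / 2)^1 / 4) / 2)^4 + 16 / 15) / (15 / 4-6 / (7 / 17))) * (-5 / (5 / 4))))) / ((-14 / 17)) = -14716200960 / 51439759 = -286.09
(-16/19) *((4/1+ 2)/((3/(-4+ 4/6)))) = 320/57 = 5.61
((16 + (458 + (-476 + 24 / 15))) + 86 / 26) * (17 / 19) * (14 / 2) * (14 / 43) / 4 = 157437 / 106210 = 1.48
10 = 10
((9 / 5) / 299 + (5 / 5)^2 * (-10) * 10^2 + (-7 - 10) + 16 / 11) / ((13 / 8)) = -133604368 / 213785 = -624.95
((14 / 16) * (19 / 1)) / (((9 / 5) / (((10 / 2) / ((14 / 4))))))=475 / 36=13.19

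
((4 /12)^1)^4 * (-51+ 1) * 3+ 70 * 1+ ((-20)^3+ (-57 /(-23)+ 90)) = -4868251 /621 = -7839.37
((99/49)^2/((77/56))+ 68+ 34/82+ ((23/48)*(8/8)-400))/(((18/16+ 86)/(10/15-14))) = 31010090260/617520393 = 50.22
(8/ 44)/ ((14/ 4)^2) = 8/ 539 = 0.01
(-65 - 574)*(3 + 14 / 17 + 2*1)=-63261 / 17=-3721.24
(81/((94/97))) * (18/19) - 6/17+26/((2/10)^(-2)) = 30313781/379525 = 79.87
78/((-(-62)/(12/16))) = 0.94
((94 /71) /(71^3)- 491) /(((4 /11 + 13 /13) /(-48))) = 2195975808752 /127058405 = 17283.20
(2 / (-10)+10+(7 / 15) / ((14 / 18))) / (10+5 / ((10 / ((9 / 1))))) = 104 / 145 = 0.72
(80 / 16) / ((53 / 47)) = 235 / 53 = 4.43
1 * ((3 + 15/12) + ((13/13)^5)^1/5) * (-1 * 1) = -89/20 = -4.45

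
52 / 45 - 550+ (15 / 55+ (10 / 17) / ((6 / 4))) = -4612931 / 8415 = -548.18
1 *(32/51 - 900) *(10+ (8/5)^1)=-2660344/255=-10432.72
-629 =-629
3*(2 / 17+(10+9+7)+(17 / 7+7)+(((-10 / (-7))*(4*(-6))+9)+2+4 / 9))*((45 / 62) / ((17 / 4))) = 408210 / 62713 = 6.51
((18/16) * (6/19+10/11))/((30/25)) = 240/209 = 1.15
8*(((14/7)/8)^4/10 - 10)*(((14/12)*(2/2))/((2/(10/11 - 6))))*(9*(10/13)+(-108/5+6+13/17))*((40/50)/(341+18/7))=-25589178517/5846555000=-4.38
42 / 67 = 0.63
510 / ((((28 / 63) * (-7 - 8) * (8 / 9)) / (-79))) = 108783 / 16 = 6798.94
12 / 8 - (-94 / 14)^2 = -4271 / 98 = -43.58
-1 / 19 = -0.05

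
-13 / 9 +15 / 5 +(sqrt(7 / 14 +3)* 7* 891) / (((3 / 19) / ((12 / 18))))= 14 / 9 +13167* sqrt(14)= 49267.96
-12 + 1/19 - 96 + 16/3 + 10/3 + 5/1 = -5374/57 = -94.28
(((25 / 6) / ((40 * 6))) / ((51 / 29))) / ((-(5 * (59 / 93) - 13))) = 4495 / 4474944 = 0.00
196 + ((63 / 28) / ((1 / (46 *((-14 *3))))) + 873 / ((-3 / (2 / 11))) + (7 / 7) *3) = -46210 / 11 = -4200.91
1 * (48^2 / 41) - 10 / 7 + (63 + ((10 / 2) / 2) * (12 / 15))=34373 / 287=119.77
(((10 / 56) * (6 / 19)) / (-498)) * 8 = -10 / 11039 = -0.00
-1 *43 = -43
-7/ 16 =-0.44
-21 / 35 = -3 / 5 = -0.60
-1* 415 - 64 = -479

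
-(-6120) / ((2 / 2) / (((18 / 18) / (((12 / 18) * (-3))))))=-3060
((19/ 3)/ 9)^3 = 6859/ 19683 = 0.35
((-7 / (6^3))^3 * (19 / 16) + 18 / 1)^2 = 8423751216372944761 / 25999348907114496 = 324.00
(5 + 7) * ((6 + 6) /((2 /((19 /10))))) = 684 /5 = 136.80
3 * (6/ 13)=18/ 13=1.38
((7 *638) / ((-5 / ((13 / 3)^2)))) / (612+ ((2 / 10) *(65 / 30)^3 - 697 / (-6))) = -18114096 / 788617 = -22.97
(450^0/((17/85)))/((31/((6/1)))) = 30/31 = 0.97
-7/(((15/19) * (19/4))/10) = -56/3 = -18.67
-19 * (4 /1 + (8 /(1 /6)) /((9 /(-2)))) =380 /3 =126.67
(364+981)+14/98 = 9416/7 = 1345.14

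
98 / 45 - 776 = -773.82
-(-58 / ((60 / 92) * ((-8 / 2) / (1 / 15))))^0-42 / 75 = -39 / 25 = -1.56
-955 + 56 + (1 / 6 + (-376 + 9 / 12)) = -15289 / 12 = -1274.08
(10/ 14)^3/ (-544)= -125/ 186592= -0.00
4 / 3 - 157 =-467 / 3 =-155.67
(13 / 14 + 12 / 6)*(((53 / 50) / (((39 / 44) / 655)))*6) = 6262586 / 455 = 13763.93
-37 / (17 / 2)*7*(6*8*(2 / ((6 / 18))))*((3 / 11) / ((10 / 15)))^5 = -275286438 / 2737867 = -100.55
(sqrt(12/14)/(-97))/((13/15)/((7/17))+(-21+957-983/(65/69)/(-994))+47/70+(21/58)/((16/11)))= -2569632*sqrt(42)/1640224011233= -0.00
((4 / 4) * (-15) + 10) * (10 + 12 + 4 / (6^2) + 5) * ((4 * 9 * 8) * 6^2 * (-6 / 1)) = 8432640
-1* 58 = -58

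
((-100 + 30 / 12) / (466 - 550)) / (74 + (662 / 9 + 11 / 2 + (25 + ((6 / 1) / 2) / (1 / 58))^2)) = 585 / 20036044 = 0.00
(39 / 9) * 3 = 13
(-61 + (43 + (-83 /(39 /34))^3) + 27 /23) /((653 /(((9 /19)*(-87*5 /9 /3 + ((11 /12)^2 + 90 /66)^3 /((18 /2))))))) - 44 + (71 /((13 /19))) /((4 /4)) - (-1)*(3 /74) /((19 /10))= 10356942142736817080596069 /2489176516849647685632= 4160.79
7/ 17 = 0.41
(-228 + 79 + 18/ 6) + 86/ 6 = -395/ 3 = -131.67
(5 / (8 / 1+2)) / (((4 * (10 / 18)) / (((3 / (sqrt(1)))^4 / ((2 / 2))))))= 729 / 40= 18.22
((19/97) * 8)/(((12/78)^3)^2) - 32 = 91684539/776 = 118150.18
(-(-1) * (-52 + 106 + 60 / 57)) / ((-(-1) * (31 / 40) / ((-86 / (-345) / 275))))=719648 / 11176275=0.06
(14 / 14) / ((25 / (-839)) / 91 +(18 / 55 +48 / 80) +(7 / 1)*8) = 4199195 / 239047344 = 0.02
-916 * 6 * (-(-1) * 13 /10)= -35724 /5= -7144.80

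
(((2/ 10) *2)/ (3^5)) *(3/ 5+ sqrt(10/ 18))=2/ 2025+ 2 *sqrt(5)/ 3645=0.00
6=6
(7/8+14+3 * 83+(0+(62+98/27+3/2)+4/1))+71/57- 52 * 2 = 953155/4104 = 232.25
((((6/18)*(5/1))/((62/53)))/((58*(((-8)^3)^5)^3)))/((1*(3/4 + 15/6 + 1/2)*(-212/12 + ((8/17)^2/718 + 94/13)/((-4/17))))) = 4204967/1353232607272041530156429105203488187047915502436352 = 0.00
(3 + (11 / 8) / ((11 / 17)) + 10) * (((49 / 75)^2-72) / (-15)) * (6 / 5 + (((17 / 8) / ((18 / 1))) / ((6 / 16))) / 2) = 35707713107 / 364500000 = 97.96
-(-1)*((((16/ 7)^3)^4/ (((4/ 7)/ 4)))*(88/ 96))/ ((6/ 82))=31736303624126464/ 17795940687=1783345.10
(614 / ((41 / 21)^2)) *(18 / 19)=152.60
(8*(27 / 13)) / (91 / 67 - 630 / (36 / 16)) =-0.06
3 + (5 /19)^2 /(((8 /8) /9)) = 1308 /361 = 3.62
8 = 8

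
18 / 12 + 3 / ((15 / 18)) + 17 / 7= 7.53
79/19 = 4.16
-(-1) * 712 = 712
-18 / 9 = -2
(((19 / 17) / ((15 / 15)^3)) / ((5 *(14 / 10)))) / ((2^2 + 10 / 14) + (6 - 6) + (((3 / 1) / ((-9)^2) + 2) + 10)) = 0.01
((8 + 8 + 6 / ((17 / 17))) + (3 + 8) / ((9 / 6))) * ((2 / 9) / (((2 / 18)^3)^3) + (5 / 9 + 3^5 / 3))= 2525410024.30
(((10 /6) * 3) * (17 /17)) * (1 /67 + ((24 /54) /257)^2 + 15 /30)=1845750025 /716895846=2.57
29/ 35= 0.83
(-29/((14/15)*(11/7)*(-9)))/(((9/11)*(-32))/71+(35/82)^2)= -34611790/2939361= -11.78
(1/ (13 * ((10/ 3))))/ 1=0.02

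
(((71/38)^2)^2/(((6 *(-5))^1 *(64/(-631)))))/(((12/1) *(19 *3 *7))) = 16034770711/19168571842560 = 0.00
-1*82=-82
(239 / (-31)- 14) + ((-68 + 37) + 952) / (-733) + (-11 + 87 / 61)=-45103692 / 1386103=-32.54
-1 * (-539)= 539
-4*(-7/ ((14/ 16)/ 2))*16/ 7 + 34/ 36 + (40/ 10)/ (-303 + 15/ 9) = 1048037/ 7119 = 147.22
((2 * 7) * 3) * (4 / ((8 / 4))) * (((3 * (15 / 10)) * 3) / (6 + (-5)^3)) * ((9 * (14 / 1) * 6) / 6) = -20412 / 17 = -1200.71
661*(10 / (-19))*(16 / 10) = -10576 / 19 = -556.63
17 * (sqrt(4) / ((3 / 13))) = 442 / 3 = 147.33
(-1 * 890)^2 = 792100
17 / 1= 17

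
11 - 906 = -895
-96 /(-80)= 6 /5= 1.20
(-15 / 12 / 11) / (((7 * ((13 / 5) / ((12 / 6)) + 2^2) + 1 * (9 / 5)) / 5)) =-125 / 8558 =-0.01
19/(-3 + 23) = 19/20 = 0.95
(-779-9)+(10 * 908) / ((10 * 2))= -334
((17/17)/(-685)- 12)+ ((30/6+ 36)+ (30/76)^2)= 28837741/989140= 29.15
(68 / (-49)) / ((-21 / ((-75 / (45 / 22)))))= -7480 / 3087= -2.42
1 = 1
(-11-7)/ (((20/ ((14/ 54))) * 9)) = -7/ 270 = -0.03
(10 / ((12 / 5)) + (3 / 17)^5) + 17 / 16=356395771 / 68153136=5.23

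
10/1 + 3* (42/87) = 332/29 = 11.45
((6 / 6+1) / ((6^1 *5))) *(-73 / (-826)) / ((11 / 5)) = 0.00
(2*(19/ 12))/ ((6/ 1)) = 19/ 36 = 0.53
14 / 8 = 7 / 4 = 1.75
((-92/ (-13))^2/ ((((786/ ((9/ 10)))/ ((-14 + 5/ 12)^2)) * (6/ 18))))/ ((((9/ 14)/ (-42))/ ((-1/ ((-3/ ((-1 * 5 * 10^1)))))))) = 6886950490/ 199251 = 34564.20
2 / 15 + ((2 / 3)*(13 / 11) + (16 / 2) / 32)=773 / 660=1.17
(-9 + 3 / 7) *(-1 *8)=480 / 7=68.57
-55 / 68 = -0.81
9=9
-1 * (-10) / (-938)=-5 / 469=-0.01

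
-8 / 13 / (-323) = 8 / 4199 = 0.00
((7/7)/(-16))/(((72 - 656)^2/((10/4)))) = -5/10913792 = -0.00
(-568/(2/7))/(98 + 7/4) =-1136/57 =-19.93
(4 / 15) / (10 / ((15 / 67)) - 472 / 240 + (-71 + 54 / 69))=-184 / 18987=-0.01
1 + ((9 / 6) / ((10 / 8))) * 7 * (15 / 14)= 10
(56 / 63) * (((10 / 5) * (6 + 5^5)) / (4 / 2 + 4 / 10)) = 62620 / 27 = 2319.26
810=810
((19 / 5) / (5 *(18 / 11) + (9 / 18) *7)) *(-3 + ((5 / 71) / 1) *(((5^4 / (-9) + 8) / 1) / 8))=-3783109 / 3284460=-1.15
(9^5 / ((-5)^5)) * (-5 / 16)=59049 / 10000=5.90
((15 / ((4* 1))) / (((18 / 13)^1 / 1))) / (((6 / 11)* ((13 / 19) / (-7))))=-7315 / 144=-50.80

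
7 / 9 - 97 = -866 / 9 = -96.22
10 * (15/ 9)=50/ 3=16.67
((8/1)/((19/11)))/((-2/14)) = -616/19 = -32.42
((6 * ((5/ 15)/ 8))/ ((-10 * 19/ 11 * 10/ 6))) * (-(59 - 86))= -0.23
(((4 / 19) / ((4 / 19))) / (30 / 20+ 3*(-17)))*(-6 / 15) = 4 / 495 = 0.01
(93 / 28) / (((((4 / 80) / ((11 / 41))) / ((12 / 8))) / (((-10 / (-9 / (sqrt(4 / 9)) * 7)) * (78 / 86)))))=2.57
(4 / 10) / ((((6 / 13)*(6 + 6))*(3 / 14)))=91 / 270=0.34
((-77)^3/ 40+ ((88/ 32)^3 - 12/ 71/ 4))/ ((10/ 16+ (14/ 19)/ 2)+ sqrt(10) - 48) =10382327871 * sqrt(10)/ 2004566075+ 780860343561/ 3207305720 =259.84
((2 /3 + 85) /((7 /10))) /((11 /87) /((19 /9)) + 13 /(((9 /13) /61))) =2124105 /19881946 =0.11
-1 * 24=-24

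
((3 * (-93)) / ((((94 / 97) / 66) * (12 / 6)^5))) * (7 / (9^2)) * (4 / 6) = -231539 / 6768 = -34.21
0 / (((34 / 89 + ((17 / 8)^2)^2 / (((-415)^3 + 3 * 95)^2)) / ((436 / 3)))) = 0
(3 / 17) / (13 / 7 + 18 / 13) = 273 / 5015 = 0.05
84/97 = 0.87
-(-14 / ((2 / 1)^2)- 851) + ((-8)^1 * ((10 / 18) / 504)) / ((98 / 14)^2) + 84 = 938.50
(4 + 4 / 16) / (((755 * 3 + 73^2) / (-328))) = -697 / 3797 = -0.18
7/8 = 0.88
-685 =-685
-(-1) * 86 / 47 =86 / 47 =1.83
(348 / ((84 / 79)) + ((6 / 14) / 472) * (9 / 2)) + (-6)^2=2400619 / 6608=363.29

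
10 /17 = 0.59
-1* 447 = -447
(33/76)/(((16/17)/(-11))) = -6171/1216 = -5.07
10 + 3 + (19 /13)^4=501614 /28561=17.56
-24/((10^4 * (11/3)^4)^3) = -1594323/392303547090125000000000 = -0.00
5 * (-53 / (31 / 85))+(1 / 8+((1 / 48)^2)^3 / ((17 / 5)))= -4682593163280229 / 6445521174528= -726.49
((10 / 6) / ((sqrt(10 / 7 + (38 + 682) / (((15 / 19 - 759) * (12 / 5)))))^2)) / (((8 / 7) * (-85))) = -16807 / 1011840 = -0.02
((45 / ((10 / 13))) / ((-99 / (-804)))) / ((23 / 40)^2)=8361600 / 5819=1436.95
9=9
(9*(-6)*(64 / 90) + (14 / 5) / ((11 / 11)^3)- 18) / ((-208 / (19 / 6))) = 0.82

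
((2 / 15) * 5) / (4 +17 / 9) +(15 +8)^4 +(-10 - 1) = 14830996 / 53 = 279830.11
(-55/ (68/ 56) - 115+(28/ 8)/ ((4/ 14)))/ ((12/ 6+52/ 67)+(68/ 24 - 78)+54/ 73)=147713091/ 71490610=2.07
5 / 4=1.25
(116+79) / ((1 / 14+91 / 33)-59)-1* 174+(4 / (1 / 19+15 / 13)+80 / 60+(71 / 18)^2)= -197022150781 / 1252810476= -157.26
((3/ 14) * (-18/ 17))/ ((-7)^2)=-27/ 5831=-0.00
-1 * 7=-7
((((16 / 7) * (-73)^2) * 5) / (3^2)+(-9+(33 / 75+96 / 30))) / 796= 5324779 / 626850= 8.49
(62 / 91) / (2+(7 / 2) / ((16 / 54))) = 0.05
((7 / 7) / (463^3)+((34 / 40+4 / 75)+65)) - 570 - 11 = -15337443193763 / 29775854100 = -515.10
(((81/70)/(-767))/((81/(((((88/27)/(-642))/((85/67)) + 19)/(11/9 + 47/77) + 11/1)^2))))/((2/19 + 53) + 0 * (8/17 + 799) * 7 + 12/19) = -447021215899687/2825310733734825000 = -0.00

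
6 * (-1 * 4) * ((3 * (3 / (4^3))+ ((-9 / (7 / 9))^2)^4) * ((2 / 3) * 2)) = -118593292138401033 / 11529602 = -10285983170.83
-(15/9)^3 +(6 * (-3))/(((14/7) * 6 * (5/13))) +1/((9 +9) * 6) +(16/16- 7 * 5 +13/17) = -383317/9180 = -41.76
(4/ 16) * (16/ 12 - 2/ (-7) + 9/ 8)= 461/ 672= 0.69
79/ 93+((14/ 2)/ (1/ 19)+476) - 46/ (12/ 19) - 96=27343/ 62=441.02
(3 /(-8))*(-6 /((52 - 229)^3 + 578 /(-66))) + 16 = 11711550295 /731971912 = 16.00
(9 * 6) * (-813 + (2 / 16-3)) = -44057.25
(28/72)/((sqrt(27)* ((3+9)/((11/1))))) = 77* sqrt(3)/1944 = 0.07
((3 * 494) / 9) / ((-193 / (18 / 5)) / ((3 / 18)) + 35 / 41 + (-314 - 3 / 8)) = -162032 / 625025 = -0.26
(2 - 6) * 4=-16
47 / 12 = 3.92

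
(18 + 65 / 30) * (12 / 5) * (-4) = -968 / 5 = -193.60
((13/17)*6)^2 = 6084/289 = 21.05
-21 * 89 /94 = -19.88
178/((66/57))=1691/11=153.73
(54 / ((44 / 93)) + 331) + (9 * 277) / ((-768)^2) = 320900071 / 720896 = 445.14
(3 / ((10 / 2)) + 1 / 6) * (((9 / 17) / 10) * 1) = 0.04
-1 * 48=-48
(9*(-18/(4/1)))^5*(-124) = 108090316431/8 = 13511289553.88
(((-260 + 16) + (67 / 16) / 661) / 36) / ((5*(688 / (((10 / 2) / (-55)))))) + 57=273734814719 / 4802350080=57.00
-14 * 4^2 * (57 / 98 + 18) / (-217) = 29136 / 1519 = 19.18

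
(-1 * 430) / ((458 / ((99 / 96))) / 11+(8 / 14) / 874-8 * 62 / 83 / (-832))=-2060800701960 / 193535506807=-10.65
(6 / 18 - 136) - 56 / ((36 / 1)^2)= -135.71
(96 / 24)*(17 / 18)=34 / 9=3.78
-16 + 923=907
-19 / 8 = -2.38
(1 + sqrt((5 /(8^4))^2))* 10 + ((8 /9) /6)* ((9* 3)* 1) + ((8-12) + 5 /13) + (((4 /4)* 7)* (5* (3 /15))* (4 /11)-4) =8.94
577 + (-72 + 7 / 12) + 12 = 6211 / 12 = 517.58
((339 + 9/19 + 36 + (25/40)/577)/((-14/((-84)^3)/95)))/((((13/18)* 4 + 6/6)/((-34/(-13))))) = 1015603560.02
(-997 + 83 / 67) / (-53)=18.79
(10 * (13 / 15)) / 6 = 13 / 9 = 1.44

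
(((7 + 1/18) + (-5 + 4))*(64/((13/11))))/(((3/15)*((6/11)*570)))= 105512/20007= 5.27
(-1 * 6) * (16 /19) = -96 /19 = -5.05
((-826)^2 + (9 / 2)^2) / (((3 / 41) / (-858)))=-16001211655 / 2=-8000605827.50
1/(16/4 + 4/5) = 5/24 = 0.21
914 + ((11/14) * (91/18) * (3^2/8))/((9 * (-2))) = 526321/576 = 913.75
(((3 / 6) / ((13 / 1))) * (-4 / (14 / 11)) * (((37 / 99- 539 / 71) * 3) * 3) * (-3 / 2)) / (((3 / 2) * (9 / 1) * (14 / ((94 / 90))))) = -1192249 / 18316935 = -0.07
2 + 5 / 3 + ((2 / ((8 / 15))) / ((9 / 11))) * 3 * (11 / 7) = 2123 / 84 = 25.27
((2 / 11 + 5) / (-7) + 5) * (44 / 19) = 1312 / 133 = 9.86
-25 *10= -250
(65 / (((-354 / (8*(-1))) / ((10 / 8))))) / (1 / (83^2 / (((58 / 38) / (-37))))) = -1573964275 / 5133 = -306636.33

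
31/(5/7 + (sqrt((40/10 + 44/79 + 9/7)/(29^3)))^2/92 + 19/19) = 5495036812/303873465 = 18.08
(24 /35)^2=576 /1225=0.47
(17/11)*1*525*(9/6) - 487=730.05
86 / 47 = 1.83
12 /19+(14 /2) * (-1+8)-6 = 829 /19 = 43.63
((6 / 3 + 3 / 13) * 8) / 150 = 116 / 975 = 0.12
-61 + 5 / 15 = -182 / 3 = -60.67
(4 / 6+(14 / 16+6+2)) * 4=229 / 6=38.17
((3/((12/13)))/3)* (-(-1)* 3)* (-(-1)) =13/4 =3.25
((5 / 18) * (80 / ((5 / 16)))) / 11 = 640 / 99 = 6.46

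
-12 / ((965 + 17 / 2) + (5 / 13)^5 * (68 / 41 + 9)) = -365352312 / 29641937561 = -0.01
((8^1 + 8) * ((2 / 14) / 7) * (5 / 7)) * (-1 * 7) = -80 / 49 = -1.63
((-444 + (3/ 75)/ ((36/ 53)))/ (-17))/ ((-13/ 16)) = -1598188/ 49725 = -32.14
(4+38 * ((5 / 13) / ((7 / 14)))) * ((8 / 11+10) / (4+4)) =6372 / 143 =44.56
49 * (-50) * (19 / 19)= -2450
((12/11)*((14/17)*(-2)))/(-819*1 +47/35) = 5880/2675783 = 0.00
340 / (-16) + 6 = -61 / 4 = -15.25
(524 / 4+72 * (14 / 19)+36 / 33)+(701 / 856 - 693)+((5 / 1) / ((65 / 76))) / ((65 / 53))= -75930206023 / 151173880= -502.27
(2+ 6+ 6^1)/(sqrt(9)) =14/3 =4.67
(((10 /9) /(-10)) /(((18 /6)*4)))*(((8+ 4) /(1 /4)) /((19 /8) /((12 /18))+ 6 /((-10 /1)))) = -320 /2133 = -0.15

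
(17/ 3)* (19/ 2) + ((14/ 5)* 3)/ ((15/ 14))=9251/ 150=61.67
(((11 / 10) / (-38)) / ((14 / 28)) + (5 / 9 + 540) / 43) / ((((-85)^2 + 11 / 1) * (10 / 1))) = 920093 / 5320630800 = 0.00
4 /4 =1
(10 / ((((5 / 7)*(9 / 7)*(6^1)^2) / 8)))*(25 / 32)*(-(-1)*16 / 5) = 490 / 81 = 6.05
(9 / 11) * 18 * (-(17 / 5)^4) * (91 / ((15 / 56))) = -22983642864 / 34375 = -668615.07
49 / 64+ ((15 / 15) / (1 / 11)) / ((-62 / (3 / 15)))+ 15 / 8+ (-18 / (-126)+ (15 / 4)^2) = 1167321 / 69440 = 16.81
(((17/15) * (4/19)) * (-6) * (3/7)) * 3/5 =-1224/3325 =-0.37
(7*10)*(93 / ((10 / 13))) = 8463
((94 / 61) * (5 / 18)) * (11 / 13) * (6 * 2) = 10340 / 2379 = 4.35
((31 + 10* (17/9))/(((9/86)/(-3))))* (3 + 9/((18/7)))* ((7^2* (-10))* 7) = 860899130/27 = 31885152.96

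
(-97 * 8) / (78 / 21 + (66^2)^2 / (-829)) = 2251564 / 66400799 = 0.03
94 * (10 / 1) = 940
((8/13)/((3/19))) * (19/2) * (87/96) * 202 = 1057369/156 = 6778.01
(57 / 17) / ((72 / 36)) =57 / 34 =1.68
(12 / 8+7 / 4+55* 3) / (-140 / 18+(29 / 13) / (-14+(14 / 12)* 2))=-2755935 / 130532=-21.11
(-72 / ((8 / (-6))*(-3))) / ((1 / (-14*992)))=249984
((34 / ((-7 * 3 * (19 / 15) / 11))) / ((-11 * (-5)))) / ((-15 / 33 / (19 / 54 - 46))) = -92191 / 3591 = -25.67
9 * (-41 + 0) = -369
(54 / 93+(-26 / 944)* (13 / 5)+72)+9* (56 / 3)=17595641 / 73160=240.51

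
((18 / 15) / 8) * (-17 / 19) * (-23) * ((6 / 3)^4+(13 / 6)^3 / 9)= 13020691 / 246240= 52.88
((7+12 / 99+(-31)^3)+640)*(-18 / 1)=5770488 / 11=524589.82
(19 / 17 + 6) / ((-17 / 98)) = -11858 / 289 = -41.03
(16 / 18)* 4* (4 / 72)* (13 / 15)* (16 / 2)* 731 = 1216384 / 1215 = 1001.14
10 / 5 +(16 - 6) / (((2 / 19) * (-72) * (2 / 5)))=-187 / 144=-1.30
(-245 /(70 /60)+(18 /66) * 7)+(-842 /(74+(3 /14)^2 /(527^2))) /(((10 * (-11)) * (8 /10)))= -837707091844 /4028181425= -207.96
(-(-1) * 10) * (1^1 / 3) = 10 / 3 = 3.33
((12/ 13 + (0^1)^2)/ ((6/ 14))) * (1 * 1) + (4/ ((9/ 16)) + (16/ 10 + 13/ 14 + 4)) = 15.79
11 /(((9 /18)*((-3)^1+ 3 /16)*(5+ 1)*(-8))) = 22 /135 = 0.16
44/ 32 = 11/ 8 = 1.38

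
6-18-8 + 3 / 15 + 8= -59 / 5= -11.80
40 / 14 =20 / 7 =2.86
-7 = -7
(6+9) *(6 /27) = 10 /3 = 3.33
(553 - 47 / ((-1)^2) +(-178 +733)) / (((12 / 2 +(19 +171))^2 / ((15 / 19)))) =15915 / 729904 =0.02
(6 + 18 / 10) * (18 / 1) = 702 / 5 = 140.40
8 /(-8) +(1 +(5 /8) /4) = 0.16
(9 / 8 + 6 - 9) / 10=-3 / 16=-0.19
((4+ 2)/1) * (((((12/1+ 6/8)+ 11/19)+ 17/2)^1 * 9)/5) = 44793/190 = 235.75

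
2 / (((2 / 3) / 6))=18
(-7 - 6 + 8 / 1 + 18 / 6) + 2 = 0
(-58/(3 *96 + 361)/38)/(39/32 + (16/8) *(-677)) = 928/533796659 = 0.00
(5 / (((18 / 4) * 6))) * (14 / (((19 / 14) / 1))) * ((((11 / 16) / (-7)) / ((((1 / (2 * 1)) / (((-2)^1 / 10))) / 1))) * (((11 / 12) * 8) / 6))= 847 / 9234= 0.09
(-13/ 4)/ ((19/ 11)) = -143/ 76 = -1.88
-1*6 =-6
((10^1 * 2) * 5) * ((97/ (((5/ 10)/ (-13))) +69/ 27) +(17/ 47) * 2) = -106541900/ 423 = -251872.10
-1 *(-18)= 18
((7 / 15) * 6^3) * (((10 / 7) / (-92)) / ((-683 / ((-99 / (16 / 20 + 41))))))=-1620 / 298471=-0.01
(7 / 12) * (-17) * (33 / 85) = -77 / 20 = -3.85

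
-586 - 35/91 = -7623/13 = -586.38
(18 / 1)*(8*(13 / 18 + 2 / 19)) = 2264 / 19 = 119.16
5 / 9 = 0.56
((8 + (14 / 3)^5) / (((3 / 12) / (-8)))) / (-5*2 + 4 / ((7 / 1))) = 60454016 / 8019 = 7538.85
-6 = -6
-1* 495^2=-245025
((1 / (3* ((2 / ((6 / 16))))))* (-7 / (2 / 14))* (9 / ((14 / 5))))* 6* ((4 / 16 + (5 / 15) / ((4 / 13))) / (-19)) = 315 / 76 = 4.14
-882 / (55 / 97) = -85554 / 55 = -1555.53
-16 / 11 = -1.45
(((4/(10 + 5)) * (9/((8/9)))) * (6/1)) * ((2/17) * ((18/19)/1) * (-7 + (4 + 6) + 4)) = 20412/1615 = 12.64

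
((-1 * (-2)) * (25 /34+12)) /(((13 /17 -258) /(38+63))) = -43733 /4373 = -10.00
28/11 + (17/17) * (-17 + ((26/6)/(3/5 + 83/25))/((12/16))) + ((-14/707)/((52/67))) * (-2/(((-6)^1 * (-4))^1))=-661318037/50954904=-12.98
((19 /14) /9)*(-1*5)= -95 /126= -0.75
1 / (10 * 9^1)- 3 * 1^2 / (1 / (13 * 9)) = -350.99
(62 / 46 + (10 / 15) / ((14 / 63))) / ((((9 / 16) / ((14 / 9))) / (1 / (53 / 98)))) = 2195200 / 98739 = 22.23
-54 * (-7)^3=18522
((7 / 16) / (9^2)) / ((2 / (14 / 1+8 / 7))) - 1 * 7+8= 1349 / 1296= 1.04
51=51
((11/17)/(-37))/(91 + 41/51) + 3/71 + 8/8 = 12816973/12299614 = 1.04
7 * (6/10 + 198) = 6951/5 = 1390.20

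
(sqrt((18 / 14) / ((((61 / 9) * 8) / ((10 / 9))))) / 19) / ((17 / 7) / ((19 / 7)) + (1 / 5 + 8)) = 5 * sqrt(2135) / 245952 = 0.00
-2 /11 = -0.18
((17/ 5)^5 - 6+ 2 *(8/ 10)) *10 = 2812214/ 625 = 4499.54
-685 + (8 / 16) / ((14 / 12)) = -4792 / 7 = -684.57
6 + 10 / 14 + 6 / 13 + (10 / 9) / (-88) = 258133 / 36036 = 7.16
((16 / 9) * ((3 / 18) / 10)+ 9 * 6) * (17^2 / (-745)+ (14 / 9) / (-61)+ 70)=207596423146 / 55215675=3759.74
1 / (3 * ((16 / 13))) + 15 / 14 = 451 / 336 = 1.34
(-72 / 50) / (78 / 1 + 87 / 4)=-48 / 3325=-0.01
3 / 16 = 0.19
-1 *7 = -7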